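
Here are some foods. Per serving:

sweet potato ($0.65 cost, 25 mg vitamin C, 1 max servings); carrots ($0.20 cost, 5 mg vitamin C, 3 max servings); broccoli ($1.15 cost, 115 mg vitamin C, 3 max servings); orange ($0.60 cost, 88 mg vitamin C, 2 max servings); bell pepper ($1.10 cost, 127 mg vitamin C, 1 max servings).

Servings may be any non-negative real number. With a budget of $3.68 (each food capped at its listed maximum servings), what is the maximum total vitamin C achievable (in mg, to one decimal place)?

Vitamin C per dollar: orange 146.7, bell pepper 115.5, broccoli 100, sweet potato 38.46, carrots 25.
Take 2 servings of orange: spends $1.20, +176.0 mg vitamin C (running total 176.0 mg).
Take 1 serving of bell pepper: spends $1.10, +127.0 mg vitamin C (running total 303.0 mg).
Take 1.2 servings of broccoli: spends $1.38, +138.0 mg vitamin C (running total 441.0 mg).
Filling greedily by vitamin C-per-dollar is optimal for one linear limit, giving 441.0 mg.

441.0 mg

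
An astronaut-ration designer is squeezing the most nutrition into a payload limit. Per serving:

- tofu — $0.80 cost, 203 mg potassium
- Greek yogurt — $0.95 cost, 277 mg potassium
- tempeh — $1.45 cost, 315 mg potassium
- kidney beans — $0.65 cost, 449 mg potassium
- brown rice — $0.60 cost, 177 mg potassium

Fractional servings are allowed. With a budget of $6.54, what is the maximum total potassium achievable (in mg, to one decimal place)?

4517.6 mg

Potassium per dollar: kidney beans 690.8, brown rice 295, Greek yogurt 291.6, tofu 253.8, tempeh 217.2.
With no serving limits, spend the whole cost allowance on kidney beans: $6.54 / $0.65 × 449 mg = 4517.6 mg.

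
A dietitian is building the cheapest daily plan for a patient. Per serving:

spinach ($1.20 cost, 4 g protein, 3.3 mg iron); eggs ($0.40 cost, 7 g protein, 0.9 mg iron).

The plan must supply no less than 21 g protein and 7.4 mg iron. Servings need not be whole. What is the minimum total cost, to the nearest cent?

An LP optimum is at a vertex; with two nutrient constraints at most two foods are used. Check each candidate.
spinach only: max(21/4, 7.4/3.3) = 5.25 servings → $6.30.
eggs only: max(21/7, 7.4/0.9) = 8.222 servings → $3.29.
spinach + eggs with both tight: 1.687 servings and 2.036 servings → $2.84.
So the least-cost plan costs $2.84.

$2.84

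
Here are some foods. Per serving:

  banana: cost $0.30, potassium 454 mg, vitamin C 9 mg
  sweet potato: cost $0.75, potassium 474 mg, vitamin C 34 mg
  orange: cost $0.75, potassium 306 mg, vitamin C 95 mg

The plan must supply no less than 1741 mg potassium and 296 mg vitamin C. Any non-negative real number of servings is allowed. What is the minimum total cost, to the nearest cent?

For a min-cost LP with two ≥-constraints, a basic feasible solution has at most two positive variables.
banana only: max(1741/454, 296/9) = 32.89 servings → $9.87.
sweet potato only: max(1741/474, 296/34) = 8.706 servings → $6.53.
orange only: max(1741/306, 296/95) = 5.69 servings → $4.27.
banana + sweet potato: intersection lies outside the first quadrant.
banana + orange with both tight: 1.853 servings and 2.94 servings → $2.76.
sweet potato + orange with both tight: 2.161 servings and 2.342 servings → $3.38.
Cheapest feasible corner: $2.76.

$2.76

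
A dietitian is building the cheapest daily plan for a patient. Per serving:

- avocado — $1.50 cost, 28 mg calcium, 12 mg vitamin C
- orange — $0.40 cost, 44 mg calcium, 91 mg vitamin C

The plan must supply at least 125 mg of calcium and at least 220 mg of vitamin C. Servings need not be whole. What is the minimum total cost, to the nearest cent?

With two linear requirements the optimum uses one or two foods; enumerate the corners.
avocado only: max(125/28, 220/12) = 18.33 servings → $27.50.
orange only: max(125/44, 220/91) = 2.841 servings → $1.14.
avocado + orange with both tight: 0.8391 servings and 2.307 servings → $2.18.
Cheapest feasible corner: $1.14.

$1.14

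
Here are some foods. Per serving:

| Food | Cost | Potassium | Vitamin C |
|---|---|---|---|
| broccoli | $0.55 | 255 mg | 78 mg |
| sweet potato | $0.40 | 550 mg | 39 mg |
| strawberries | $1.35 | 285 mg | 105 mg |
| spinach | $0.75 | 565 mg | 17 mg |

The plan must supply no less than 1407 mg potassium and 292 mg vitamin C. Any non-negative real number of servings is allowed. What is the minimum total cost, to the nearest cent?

At the optimum either one food covers both requirements or two foods hit both targets exactly; no other combination can be cheaper.
broccoli only: max(1407/255, 292/78) = 5.518 servings → $3.03.
sweet potato only: max(1407/550, 292/39) = 7.487 servings → $2.99.
strawberries only: max(1407/285, 292/105) = 4.937 servings → $6.66.
spinach only: max(1407/565, 292/17) = 17.18 servings → $12.88.
broccoli + sweet potato with both tight: 3.208 servings and 1.071 servings → $2.19.
broccoli + strawberries with both targets exact would need a negative amount; discard.
broccoli + spinach with both tight: 3.55 servings and 0.888 servings → $2.62.
sweet potato + strawberries with both tight: 1.383 servings and 2.267 servings → $3.61.
sweet potato + spinach with both targets exact would need a negative amount; discard.
strawberries + spinach with both tight: 2.589 servings and 1.184 servings → $4.38.
Cheapest feasible corner: $2.19.

$2.19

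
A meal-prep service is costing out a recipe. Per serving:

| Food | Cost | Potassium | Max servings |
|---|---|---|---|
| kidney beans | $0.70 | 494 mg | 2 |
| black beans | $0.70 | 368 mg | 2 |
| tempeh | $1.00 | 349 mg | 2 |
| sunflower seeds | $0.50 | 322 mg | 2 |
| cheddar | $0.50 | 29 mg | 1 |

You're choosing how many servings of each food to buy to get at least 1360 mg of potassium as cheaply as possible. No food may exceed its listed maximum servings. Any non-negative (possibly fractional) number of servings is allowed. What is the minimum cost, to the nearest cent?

Cost per mg of potassium: kidney beans $0.0014, sunflower seeds $0.0016, black beans $0.0019, tempeh $0.0029, cheddar $0.0172.
Take 2 servings of kidney beans: +988.0 mg potassium for $1.40 (total $1.40, still need 372.0 mg).
Take 1.155 servings of sunflower seeds: +372.0 mg potassium for $0.58 (total $1.98, still need 0.0 mg).
Filling from the cheapest source first is optimal under one linear minimum: $1.98.

$1.98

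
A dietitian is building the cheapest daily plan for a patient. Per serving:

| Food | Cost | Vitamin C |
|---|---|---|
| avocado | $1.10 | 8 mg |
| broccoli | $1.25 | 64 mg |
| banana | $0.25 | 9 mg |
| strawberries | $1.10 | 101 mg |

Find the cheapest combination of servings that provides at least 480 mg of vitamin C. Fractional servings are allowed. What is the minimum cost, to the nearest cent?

$5.23

Cost per mg of vitamin C: strawberries $0.0109, broccoli $0.0195, banana $0.0278, avocado $0.1375.
With no serving limits, use only strawberries: 480 mg / 101 mg = 4.752 servings × $1.10 = $5.23.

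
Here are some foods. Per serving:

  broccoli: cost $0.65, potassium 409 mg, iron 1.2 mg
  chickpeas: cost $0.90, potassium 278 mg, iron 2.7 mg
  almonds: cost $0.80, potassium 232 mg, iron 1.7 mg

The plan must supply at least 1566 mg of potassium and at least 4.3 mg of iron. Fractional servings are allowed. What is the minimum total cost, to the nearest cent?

$2.49

An LP optimum is at a vertex; with two nutrient constraints at most two foods are used. Check each candidate.
broccoli only: max(1566/409, 4.3/1.2) = 3.829 servings → $2.49.
chickpeas only: max(1566/278, 4.3/2.7) = 5.633 servings → $5.07.
almonds only: max(1566/232, 4.3/1.7) = 6.75 servings → $5.40.
broccoli + chickpeas with both targets exact would need a negative amount; discard.
broccoli + almonds: intersection lies outside the first quadrant.
chickpeas + almonds with both targets exact would need a negative amount; discard.
So the least-cost plan costs $2.49.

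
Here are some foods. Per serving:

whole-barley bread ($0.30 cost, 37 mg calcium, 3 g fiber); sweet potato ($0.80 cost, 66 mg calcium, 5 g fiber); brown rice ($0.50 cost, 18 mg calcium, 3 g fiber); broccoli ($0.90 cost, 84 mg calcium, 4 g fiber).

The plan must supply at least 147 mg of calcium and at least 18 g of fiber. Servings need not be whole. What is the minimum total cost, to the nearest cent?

$1.80

At the optimum either one food covers both requirements or two foods hit both targets exactly; no other combination can be cheaper.
whole-barley bread only: max(147/37, 18/3) = 6 servings → $1.80.
sweet potato only: max(147/66, 18/5) = 3.6 servings → $2.88.
brown rice only: max(147/18, 18/3) = 8.167 servings → $4.08.
broccoli only: max(147/84, 18/4) = 4.5 servings → $4.05.
whole-barley bread + sweet potato: intersection lies outside the first quadrant.
whole-barley bread + brown rice with both tight: 2.053 servings and 3.947 servings → $2.59.
whole-barley bread + broccoli with both targets exact would need a negative amount; discard.
sweet potato + brown rice with both tight: 1.083 servings and 4.194 servings → $2.96.
sweet potato + broccoli: intersection lies outside the first quadrant.
brown rice + broccoli with both tight: 5.133 servings and 0.65 servings → $3.15.
The minimum over all feasible corners is $1.80.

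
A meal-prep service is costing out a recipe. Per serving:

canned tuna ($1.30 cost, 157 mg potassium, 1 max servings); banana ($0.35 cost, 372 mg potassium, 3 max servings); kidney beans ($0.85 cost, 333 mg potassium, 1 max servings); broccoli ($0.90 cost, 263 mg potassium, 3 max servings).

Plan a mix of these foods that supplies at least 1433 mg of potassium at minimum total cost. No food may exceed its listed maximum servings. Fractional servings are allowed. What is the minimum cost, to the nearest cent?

$1.86

Cost per mg of potassium: banana $0.0009, kidney beans $0.0026, broccoli $0.0034, canned tuna $0.0083.
Take 3 servings of banana: +1116.0 mg potassium for $1.05 (total $1.05, still need 317.0 mg).
Take 0.952 servings of kidney beans: +317.0 mg potassium for $0.81 (total $1.86, still need 0.0 mg).
Filling from the cheapest source first is optimal under one linear minimum: $1.86.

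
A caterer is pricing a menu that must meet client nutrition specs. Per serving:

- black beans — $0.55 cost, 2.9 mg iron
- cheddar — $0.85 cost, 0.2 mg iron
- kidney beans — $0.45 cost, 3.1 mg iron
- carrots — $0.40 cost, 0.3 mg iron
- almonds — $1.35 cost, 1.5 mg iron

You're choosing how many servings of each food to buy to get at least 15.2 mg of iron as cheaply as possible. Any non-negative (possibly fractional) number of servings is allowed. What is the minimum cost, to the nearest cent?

$2.21

Cost per mg of iron: kidney beans $0.1452, black beans $0.1897, almonds $0.9000, carrots $1.3333, cheddar $4.2500.
With no serving limits, use only kidney beans: 15.2 mg / 3.1 mg = 4.903 servings × $0.45 = $2.21.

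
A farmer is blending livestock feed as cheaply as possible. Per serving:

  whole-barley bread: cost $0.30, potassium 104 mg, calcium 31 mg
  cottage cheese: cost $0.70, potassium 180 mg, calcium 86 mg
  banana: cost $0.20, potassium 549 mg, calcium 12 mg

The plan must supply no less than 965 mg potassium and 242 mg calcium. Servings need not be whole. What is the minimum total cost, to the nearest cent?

whole-barley bread only: max(965/104, 242/31) = 9.279 servings → $2.78.
cottage cheese only: max(965/180, 242/86) = 5.361 servings → $3.75.
banana only: max(965/549, 242/12) = 20.17 servings → $4.03.
whole-barley bread + cottage cheese: intersection lies outside the first quadrant.
whole-barley bread + banana with both tight: 7.69 servings and 0.301 servings → $2.37.
cottage cheese + banana with both tight: 2.692 servings and 0.8752 servings → $2.06.
Cheapest feasible corner: $2.06.

$2.06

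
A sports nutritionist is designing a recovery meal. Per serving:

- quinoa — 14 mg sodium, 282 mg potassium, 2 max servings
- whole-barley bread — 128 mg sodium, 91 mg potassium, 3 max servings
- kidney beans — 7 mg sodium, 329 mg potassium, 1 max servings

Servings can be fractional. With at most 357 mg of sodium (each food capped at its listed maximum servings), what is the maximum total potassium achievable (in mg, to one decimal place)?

Potassium per mg sodium: kidney beans 47, quinoa 20.14, whole-barley bread 0.7109.
Take 1 serving of kidney beans: uses 7 mg sodium, +329.0 mg potassium (running total 329.0 mg).
Take 2 servings of quinoa: uses 28 mg sodium, +564.0 mg potassium (running total 893.0 mg).
Take 2.516 servings of whole-barley bread: uses 322 mg sodium, +228.9 mg potassium (running total 1121.9 mg).
Filling greedily by potassium-per-mg sodium is optimal for one linear limit, giving 1121.9 mg.

1121.9 mg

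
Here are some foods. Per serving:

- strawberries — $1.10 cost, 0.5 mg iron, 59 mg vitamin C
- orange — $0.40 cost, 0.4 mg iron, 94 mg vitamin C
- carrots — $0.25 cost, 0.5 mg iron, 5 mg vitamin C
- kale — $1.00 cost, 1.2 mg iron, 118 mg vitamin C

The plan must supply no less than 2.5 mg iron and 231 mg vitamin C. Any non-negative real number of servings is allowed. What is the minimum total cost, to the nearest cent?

At the optimum either one food covers both requirements or two foods hit both targets exactly; no other combination can be cheaper.
strawberries only: max(2.5/0.5, 231/59) = 5 servings → $5.50.
orange only: max(2.5/0.4, 231/94) = 6.25 servings → $2.50.
carrots only: max(2.5/0.5, 231/5) = 46.2 servings → $11.55.
kale only: max(2.5/1.2, 231/118) = 2.083 servings → $2.08.
strawberries + orange with both targets exact would need a negative amount; discard.
strawberries + carrots with both tight: 3.815 servings and 1.185 servings → $4.49.
strawberries + kale: the both-tight solution has a negative serving — not a feasible corner.
orange + carrots with both tight: 2.289 servings and 3.169 servings → $1.71.
orange + kale: intersection lies outside the first quadrant.
carrots + kale with both tight: 0.3358 servings and 1.943 servings → $2.03.
The minimum over all feasible corners is $1.71.

$1.71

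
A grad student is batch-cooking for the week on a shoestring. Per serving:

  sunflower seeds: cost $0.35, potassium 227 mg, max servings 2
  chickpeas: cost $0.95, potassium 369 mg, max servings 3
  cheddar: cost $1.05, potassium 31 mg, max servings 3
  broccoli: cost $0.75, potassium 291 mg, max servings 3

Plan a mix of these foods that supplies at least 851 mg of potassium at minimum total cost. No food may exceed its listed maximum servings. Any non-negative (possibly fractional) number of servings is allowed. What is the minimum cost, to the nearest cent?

Cost per mg of potassium: sunflower seeds $0.0015, chickpeas $0.0026, broccoli $0.0026, cheddar $0.0339.
Take 2 servings of sunflower seeds: +454.0 mg potassium for $0.70 (total $0.70, still need 397.0 mg).
Take 1.076 servings of chickpeas: +397.0 mg potassium for $1.02 (total $1.72, still need 0.0 mg).
Greedy by cheapest-per-mg is optimal for a single linear constraint, so the minimum cost is $1.72.

$1.72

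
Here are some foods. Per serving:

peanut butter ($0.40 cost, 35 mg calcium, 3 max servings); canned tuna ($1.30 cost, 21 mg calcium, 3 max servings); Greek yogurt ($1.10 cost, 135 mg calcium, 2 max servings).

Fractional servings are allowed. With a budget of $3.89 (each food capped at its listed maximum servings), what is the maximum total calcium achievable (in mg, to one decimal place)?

382.9 mg

Calcium per dollar: Greek yogurt 122.7, peanut butter 87.5, canned tuna 16.15.
Take 2 servings of Greek yogurt: spends $2.20, +270.0 mg calcium (running total 270.0 mg).
Take 3 servings of peanut butter: spends $1.20, +105.0 mg calcium (running total 375.0 mg).
Take 0.3769 servings of canned tuna: spends $0.49, +7.9 mg calcium (running total 382.9 mg).
Greedy by best ratio exhausts the cost allowance optimally: 382.9 mg.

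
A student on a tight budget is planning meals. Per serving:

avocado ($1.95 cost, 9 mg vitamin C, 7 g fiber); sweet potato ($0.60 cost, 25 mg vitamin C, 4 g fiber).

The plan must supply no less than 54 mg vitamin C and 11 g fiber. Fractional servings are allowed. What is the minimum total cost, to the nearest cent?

$1.65

The cheapest plan sits at a corner of the feasible region — with two constraints it uses at most two foods.
avocado only: max(54/9, 11/7) = 6 servings → $11.70.
sweet potato only: max(54/25, 11/4) = 2.75 servings → $1.65.
avocado + sweet potato with both tight: 0.4245 servings and 2.007 servings → $2.03.
Cheapest feasible corner: $1.65.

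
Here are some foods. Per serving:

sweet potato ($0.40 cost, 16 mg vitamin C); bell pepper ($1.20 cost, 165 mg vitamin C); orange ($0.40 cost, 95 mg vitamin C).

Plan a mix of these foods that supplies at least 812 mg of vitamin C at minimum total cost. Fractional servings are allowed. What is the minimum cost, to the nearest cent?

$3.42

Cost per mg of vitamin C: orange $0.0042, bell pepper $0.0073, sweet potato $0.0250.
With no serving limits, use only orange: 812 mg / 95 mg = 8.547 servings × $0.40 = $3.42.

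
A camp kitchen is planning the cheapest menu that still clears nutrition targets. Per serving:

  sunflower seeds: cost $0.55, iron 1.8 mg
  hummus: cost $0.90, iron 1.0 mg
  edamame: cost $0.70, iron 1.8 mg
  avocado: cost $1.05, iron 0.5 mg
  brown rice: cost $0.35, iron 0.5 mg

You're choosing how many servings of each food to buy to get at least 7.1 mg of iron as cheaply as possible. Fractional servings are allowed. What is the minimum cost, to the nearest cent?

$2.17

Cost per mg of iron: sunflower seeds $0.3056, edamame $0.3889, brown rice $0.7000, hummus $0.9000, avocado $2.1000.
With no serving limits, use only sunflower seeds: 7.1 mg / 1.8 mg = 3.944 servings × $0.55 = $2.17.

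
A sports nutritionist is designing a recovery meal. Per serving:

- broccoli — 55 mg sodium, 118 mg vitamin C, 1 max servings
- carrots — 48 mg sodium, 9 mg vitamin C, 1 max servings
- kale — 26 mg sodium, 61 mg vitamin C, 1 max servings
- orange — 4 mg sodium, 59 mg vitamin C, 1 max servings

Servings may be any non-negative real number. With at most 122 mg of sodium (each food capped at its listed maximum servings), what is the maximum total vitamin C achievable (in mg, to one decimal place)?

244.9 mg

Vitamin C per mg sodium: orange 14.75, kale 2.346, broccoli 2.145, carrots 0.1875.
Take 1 serving of orange: uses 4 mg sodium, +59.0 mg vitamin C (running total 59.0 mg).
Take 1 serving of kale: uses 26 mg sodium, +61.0 mg vitamin C (running total 120.0 mg).
Take 1 serving of broccoli: uses 55 mg sodium, +118.0 mg vitamin C (running total 238.0 mg).
Take 0.7708 servings of carrots: uses 37 mg sodium, +6.9 mg vitamin C (running total 244.9 mg).
Greedy by best ratio exhausts the sodium allowance optimally: 244.9 mg.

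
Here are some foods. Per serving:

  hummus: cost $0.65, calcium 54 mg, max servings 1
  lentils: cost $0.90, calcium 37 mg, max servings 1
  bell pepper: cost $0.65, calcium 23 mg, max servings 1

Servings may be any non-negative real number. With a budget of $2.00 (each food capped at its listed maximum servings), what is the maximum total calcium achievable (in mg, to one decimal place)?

Calcium per dollar: hummus 83.08, lentils 41.11, bell pepper 35.38.
Take 1 serving of hummus: spends $0.65, +54.0 mg calcium (running total 54.0 mg).
Take 1 serving of lentils: spends $0.90, +37.0 mg calcium (running total 91.0 mg).
Take 0.6923 servings of bell pepper: spends $0.45, +15.9 mg calcium (running total 106.9 mg).
Greedy by best ratio exhausts the cost allowance optimally: 106.9 mg.

106.9 mg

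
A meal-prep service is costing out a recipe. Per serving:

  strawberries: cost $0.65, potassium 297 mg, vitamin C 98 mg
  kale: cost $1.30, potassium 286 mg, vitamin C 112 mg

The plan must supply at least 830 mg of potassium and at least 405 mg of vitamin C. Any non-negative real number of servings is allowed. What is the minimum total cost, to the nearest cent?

With two linear requirements the optimum uses one or two foods; enumerate the corners.
strawberries only: max(830/297, 405/98) = 4.133 servings → $2.69.
kale only: max(830/286, 405/112) = 3.616 servings → $4.70.
strawberries + kale: intersection lies outside the first quadrant.
Cheapest feasible corner: $2.69.

$2.69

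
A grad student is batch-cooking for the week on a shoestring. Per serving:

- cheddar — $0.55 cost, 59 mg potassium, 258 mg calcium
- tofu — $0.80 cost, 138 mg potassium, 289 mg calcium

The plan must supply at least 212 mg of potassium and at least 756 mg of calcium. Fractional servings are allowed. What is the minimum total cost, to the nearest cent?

$1.71

For a min-cost LP with two ≥-constraints, a basic feasible solution has at most two positive variables.
cheddar only: max(212/59, 756/258) = 3.593 servings → $1.98.
tofu only: max(212/138, 756/289) = 2.616 servings → $2.09.
cheddar + tofu with both tight: 2.321 servings and 0.544 servings → $1.71.
The minimum over all feasible corners is $1.71.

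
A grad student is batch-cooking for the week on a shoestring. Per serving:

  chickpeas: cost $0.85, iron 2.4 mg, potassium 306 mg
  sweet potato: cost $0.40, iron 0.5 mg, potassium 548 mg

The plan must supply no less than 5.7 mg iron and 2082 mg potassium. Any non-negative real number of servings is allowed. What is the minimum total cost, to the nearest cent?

For a min-cost LP with two ≥-constraints, a basic feasible solution has at most two positive variables.
chickpeas only: max(5.7/2.4, 2082/306) = 6.804 servings → $5.78.
sweet potato only: max(5.7/0.5, 2082/548) = 11.4 servings → $4.56.
chickpeas + sweet potato with both tight: 1.792 servings and 2.799 servings → $2.64.
Cheapest feasible corner: $2.64.

$2.64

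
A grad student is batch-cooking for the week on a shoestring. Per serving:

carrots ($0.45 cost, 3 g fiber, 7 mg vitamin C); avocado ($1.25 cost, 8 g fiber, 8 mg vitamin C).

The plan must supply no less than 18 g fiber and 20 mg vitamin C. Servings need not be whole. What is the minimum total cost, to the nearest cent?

carrots only: max(18/3, 20/7) = 6 servings → $2.70.
avocado only: max(18/8, 20/8) = 2.5 servings → $3.12.
carrots + avocado with both tight: 0.5 servings and 2.062 servings → $2.80.
The minimum over all feasible corners is $2.70.

$2.70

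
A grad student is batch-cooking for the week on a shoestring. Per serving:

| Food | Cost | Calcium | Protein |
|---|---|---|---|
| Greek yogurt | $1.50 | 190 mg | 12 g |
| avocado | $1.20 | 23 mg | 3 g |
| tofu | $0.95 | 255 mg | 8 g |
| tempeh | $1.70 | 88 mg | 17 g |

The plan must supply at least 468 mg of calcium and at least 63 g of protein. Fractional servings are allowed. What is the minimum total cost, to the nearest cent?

$6.40

Two binding constraints pin down two serving amounts, so the optimal mix uses at most two foods. The candidates are each food alone (scaled to the tighter of calcium/protein) and each pair with both constraints tight.
Greek yogurt only: max(468/190, 63/12) = 5.25 servings → $7.88.
avocado only: max(468/23, 63/3) = 21 servings → $25.20.
tofu only: max(468/255, 63/8) = 7.875 servings → $7.48.
tempeh only: max(468/88, 63/17) = 5.318 servings → $9.04.
Greek yogurt + avocado with both targets exact would need a negative amount; discard.
Greek yogurt + tofu: intersection lies outside the first quadrant.
Greek yogurt + tempeh with both tight: 1.109 servings and 2.923 servings → $6.63.
avocado + tofu: intersection lies outside the first quadrant.
avocado + tempeh with both tight: 18.99 servings and 0.3543 servings → $23.39.
tofu + tempeh with both tight: 0.6643 servings and 3.393 servings → $6.40.
The minimum over all feasible corners is $6.40.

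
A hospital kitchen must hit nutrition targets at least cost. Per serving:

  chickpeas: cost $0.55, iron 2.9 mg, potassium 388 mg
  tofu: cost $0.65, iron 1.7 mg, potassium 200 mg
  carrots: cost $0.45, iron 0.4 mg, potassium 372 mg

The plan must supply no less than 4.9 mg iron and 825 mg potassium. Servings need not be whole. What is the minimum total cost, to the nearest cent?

$1.13

Minimising a linear cost over {iron ≥ 4.9, potassium ≥ 825, servings ≥ 0} — the optimum is at a vertex, using one or two foods.
chickpeas only: max(4.9/2.9, 825/388) = 2.126 servings → $1.17.
tofu only: max(4.9/1.7, 825/200) = 4.125 servings → $2.68.
carrots only: max(4.9/0.4, 825/372) = 12.25 servings → $5.51.
chickpeas + tofu: intersection lies outside the first quadrant.
chickpeas + carrots with both tight: 1.616 servings and 0.5319 servings → $1.13.
tofu + carrots with both tight: 2.702 servings and 0.7648 servings → $2.10.
The minimum over all feasible corners is $1.13.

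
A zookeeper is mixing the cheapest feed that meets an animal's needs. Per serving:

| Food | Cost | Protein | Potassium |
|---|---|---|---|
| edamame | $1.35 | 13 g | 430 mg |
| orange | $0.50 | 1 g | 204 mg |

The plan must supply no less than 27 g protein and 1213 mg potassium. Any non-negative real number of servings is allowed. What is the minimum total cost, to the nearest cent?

$3.55

A basic optimal solution has at most two foods positive. Try each food alone and each pair with both targets met exactly.
edamame only: max(27/13, 1213/430) = 2.821 servings → $3.81.
orange only: max(27/1, 1213/204) = 27 servings → $13.50.
edamame + orange with both tight: 1.933 servings and 1.872 servings → $3.55.
So the least-cost plan costs $3.55.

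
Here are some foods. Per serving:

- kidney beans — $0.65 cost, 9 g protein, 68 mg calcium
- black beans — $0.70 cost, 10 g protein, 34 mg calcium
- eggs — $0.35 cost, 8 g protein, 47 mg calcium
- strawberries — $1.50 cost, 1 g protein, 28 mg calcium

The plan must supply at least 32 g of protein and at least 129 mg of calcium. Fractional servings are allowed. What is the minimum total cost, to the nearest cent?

Check every corner: each single food scaled to meet both minima, and each pair solved so both constraints bind.
kidney beans only: max(32/9, 129/68) = 3.556 servings → $2.31.
black beans only: max(32/10, 129/34) = 3.794 servings → $2.66.
eggs only: max(32/8, 129/47) = 4 servings → $1.40.
strawberries only: max(32/1, 129/28) = 32 servings → $48.00.
kidney beans + black beans with both tight: 0.5401 servings and 2.714 servings → $2.25.
kidney beans + eggs with both targets exact would need a negative amount; discard.
kidney beans + strawberries with both targets exact would need a negative amount; discard.
black beans + eggs with both tight: 2.384 servings and 1.02 servings → $2.03.
black beans + strawberries with both tight: 3.118 servings and 0.8211 servings → $3.41.
eggs + strawberries: the both-tight solution has a negative serving — not a feasible corner.
Cheapest feasible corner: $1.40.

$1.40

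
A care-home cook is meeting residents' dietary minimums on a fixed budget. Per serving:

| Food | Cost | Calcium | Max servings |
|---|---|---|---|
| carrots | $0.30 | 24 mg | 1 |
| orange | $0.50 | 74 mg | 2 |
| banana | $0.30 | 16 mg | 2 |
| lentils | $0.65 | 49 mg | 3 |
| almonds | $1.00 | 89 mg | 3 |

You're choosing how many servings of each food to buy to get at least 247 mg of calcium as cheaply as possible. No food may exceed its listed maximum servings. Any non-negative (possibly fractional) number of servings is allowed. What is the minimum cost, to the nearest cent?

Cost per mg of calcium: orange $0.0068, almonds $0.0112, carrots $0.0125, lentils $0.0133, banana $0.0187.
Take 2 servings of orange: +148.0 mg calcium for $1.00 (total $1.00, still need 99.0 mg).
Take 1.112 servings of almonds: +99.0 mg calcium for $1.11 (total $2.11, still need 0.0 mg).
Greedy by cheapest-per-mg is optimal for a single linear constraint, so the minimum cost is $2.11.

$2.11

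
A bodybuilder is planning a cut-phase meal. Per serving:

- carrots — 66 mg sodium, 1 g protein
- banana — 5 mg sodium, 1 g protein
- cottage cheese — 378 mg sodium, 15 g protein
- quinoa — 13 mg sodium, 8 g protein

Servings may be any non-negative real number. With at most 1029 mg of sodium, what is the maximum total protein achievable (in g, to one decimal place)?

633.2 g

Protein per mg sodium: quinoa 0.6154, banana 0.2, cottage cheese 0.03968, carrots 0.01515.
With no serving limits, spend the whole sodium allowance on quinoa: 1029 mg / 13 mg × 8 g = 633.2 g.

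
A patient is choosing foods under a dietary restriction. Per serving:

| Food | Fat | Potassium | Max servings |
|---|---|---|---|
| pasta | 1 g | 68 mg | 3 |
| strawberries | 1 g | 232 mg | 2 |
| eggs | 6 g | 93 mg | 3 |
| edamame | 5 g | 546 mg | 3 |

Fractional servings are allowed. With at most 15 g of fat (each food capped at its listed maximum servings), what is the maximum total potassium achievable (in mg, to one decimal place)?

1883.6 mg

Potassium per g fat: strawberries 232, edamame 109.2, pasta 68, eggs 15.5.
Take 2 servings of strawberries: uses 2 g fat, +464.0 mg potassium (running total 464.0 mg).
Take 2.6 servings of edamame: uses 13 g fat, +1419.6 mg potassium (running total 1883.6 mg).
Greedy by best ratio exhausts the fat allowance optimally: 1883.6 mg.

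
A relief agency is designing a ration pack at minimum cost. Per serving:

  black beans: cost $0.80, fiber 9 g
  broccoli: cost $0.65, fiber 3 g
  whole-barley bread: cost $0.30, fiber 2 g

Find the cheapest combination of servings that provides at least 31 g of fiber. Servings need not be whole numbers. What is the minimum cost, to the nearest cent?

Cost per g of fiber: black beans $0.0889, whole-barley bread $0.1500, broccoli $0.2167.
With no serving limits, use only black beans: 31 g / 9 g = 3.444 servings × $0.80 = $2.76.

$2.76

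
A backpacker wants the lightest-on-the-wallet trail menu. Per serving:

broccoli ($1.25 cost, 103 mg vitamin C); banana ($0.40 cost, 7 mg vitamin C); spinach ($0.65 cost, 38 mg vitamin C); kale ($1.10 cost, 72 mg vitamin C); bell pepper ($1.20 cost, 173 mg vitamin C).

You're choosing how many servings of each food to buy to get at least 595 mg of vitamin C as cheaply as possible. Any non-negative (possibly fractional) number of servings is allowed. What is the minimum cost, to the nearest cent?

$4.13

Cost per mg of vitamin C: bell pepper $0.0069, broccoli $0.0121, kale $0.0153, spinach $0.0171, banana $0.0571.
With no serving limits, use only bell pepper: 595 mg / 173 mg = 3.439 servings × $1.20 = $4.13.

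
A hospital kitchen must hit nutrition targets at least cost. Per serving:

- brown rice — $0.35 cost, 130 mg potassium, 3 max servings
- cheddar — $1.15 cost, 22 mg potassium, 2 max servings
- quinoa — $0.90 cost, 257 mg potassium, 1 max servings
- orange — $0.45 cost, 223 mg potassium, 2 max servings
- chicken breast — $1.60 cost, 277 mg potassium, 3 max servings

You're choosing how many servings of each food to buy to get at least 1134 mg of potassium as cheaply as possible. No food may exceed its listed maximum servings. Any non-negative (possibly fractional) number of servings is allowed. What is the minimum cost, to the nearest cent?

$3.09

Cost per mg of potassium: orange $0.0020, brown rice $0.0027, quinoa $0.0035, chicken breast $0.0058, cheddar $0.0523.
Take 2 servings of orange: +446.0 mg potassium for $0.90 (total $0.90, still need 688.0 mg).
Take 3 servings of brown rice: +390.0 mg potassium for $1.05 (total $1.95, still need 298.0 mg).
Take 1 serving of quinoa: +257.0 mg potassium for $0.90 (total $2.85, still need 41.0 mg).
Take 0.148 servings of chicken breast: +41.0 mg potassium for $0.24 (total $3.09, still need 0.0 mg).
Filling from the cheapest source first is optimal under one linear minimum: $3.09.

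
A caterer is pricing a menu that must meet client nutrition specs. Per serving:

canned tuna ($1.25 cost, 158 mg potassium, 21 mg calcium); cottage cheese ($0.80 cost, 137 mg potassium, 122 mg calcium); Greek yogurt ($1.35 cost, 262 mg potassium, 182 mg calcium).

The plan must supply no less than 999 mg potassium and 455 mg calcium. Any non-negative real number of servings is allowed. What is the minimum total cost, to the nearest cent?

$5.15

The cheapest plan sits at a corner of the feasible region — with two constraints it uses at most two foods.
canned tuna only: max(999/158, 455/21) = 21.67 servings → $27.08.
cottage cheese only: max(999/137, 455/122) = 7.292 servings → $5.83.
Greek yogurt only: max(999/262, 455/182) = 3.813 servings → $5.15.
canned tuna + cottage cheese with both tight: 3.631 servings and 3.105 servings → $7.02.
canned tuna + Greek yogurt with both tight: 2.692 servings and 2.189 servings → $6.32.
cottage cheese + Greek yogurt: intersection lies outside the first quadrant.
So the least-cost plan costs $5.15.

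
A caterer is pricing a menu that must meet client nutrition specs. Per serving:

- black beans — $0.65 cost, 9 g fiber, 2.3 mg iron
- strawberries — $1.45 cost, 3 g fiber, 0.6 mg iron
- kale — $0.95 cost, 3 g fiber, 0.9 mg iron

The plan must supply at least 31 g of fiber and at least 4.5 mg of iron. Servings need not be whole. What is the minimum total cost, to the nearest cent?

The cheapest plan sits at a corner of the feasible region — with two constraints it uses at most two foods.
black beans only: max(31/9, 4.5/2.3) = 3.444 servings → $2.24.
strawberries only: max(31/3, 4.5/0.6) = 10.33 servings → $14.98.
kale only: max(31/3, 4.5/0.9) = 10.33 servings → $9.82.
black beans + strawberries: the both-tight solution has a negative serving — not a feasible corner.
black beans + kale: the both-tight solution has a negative serving — not a feasible corner.
strawberries + kale with both targets exact would need a negative amount; discard.
Cheapest feasible corner: $2.24.

$2.24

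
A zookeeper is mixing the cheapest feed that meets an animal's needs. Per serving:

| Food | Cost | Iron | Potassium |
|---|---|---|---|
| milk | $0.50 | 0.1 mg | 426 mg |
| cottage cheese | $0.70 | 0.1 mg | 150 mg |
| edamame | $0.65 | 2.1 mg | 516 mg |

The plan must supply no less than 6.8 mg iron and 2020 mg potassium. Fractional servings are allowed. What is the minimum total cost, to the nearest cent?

$2.51

An LP optimum is at a vertex; with two nutrient constraints at most two foods are used. Check each candidate.
milk only: max(6.8/0.1, 2020/426) = 68 servings → $34.00.
cottage cheese only: max(6.8/0.1, 2020/150) = 68 servings → $47.60.
edamame only: max(6.8/2.1, 2020/516) = 3.915 servings → $2.54.
milk + cottage cheese with both targets exact would need a negative amount; discard.
milk + edamame with both tight: 0.8698 servings and 3.197 servings → $2.51.
cottage cheese + edamame with both tight: 2.784 servings and 3.106 servings → $3.97.
So the least-cost plan costs $2.51.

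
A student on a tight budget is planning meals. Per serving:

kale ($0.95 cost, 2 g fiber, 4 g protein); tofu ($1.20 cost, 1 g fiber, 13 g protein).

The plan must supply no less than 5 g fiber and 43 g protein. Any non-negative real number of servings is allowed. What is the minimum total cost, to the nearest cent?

$4.55

Two binding constraints pin down two serving amounts, so the optimal mix uses at most two foods. The candidates are each food alone (scaled to the tighter of fiber/protein) and each pair with both constraints tight.
kale only: max(5/2, 43/4) = 10.75 servings → $10.21.
tofu only: max(5/1, 43/13) = 5 servings → $6.00.
kale + tofu with both tight: 1 serving and 3 servings → $4.55.
So the least-cost plan costs $4.55.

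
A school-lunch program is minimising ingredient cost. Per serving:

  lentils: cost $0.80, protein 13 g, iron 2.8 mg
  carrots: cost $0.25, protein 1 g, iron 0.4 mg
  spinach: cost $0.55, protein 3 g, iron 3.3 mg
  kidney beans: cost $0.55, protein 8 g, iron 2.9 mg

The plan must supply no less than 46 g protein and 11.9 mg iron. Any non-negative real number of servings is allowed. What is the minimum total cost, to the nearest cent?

A basic optimal solution has at most two foods positive. Try each food alone and each pair with both targets met exactly.
lentils only: max(46/13, 11.9/2.8) = 4.25 servings → $3.40.
carrots only: max(46/1, 11.9/0.4) = 46 servings → $11.50.
spinach only: max(46/3, 11.9/3.3) = 15.33 servings → $8.43.
kidney beans only: max(46/8, 11.9/2.9) = 5.75 servings → $3.16.
lentils + carrots with both tight: 2.708 servings and 10.79 servings → $4.86.
lentils + spinach with both tight: 3.365 servings and 0.7507 servings → $3.11.
lentils + kidney beans with both tight: 2.497 servings and 1.693 servings → $2.93.
carrots + spinach: intersection lies outside the first quadrant.
carrots + kidney beans: the both-tight solution has a negative serving — not a feasible corner.
spinach + kidney beans with both targets exact would need a negative amount; discard.
The minimum over all feasible corners is $2.93.

$2.93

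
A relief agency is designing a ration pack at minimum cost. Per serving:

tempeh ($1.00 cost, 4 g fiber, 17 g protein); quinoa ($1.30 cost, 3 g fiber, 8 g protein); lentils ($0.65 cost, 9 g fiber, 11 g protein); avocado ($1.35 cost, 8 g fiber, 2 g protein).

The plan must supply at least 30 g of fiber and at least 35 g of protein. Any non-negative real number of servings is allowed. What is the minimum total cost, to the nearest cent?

$2.17

Minimising a linear cost over {fiber ≥ 30, protein ≥ 35, servings ≥ 0} — the optimum is at a vertex, using one or two foods.
tempeh only: max(30/4, 35/17) = 7.5 servings → $7.50.
quinoa only: max(30/3, 35/8) = 10 servings → $13.00.
lentils only: max(30/9, 35/11) = 3.333 servings → $2.17.
avocado only: max(30/8, 35/2) = 17.5 servings → $23.62.
tempeh + quinoa: the both-tight solution has a negative serving — not a feasible corner.
tempeh + lentils: the both-tight solution has a negative serving — not a feasible corner.
tempeh + avocado with both tight: 1.719 servings and 2.891 servings → $5.62.
quinoa + lentils: the both-tight solution has a negative serving — not a feasible corner.
quinoa + avocado with both tight: 3.793 servings and 2.328 servings → $8.07.
lentils + avocado with both tight: 3.143 servings and 0.2143 servings → $2.33.
So the least-cost plan costs $2.17.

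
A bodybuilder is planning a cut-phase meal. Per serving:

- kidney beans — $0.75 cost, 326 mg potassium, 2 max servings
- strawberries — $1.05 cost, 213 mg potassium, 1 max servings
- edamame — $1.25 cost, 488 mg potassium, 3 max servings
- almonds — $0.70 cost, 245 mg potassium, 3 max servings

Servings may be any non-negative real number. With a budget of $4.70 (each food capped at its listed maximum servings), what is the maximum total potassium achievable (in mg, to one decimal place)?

1901.3 mg

Potassium per dollar: kidney beans 434.7, edamame 390.4, almonds 350, strawberries 202.9.
Take 2 servings of kidney beans: spends $1.50, +652.0 mg potassium (running total 652.0 mg).
Take 2.56 servings of edamame: spends $3.20, +1249.3 mg potassium (running total 1901.3 mg).
Filling greedily by potassium-per-dollar is optimal for one linear limit, giving 1901.3 mg.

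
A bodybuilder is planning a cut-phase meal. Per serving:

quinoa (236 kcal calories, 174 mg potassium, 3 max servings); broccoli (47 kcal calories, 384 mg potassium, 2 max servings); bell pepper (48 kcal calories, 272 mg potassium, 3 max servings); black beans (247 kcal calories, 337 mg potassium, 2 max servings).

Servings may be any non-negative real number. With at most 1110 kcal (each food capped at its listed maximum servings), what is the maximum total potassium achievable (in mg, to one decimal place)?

2536.7 mg

Potassium per kcal: broccoli 8.17, bell pepper 5.667, black beans 1.364, quinoa 0.7373.
Take 2 servings of broccoli: uses 94 kcal, +768.0 mg potassium (running total 768.0 mg).
Take 3 servings of bell pepper: uses 144 kcal, +816.0 mg potassium (running total 1584.0 mg).
Take 2 servings of black beans: uses 494 kcal, +674.0 mg potassium (running total 2258.0 mg).
Take 1.602 servings of quinoa: uses 378 kcal, +278.7 mg potassium (running total 2536.7 mg).
Greedy by best ratio exhausts the calories allowance optimally: 2536.7 mg.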